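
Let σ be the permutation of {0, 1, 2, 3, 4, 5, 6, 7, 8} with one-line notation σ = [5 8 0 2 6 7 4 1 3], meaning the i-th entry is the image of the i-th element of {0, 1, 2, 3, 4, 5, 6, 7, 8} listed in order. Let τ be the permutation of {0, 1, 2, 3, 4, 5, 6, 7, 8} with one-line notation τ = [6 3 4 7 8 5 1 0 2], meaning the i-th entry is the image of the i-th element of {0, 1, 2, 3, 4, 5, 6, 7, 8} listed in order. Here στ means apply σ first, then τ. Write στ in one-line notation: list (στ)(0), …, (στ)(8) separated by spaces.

(στ)(x) = τ(σ(x)). Computing each image: τ(σ(0)) = τ(5) = 5, τ(σ(1)) = τ(8) = 2, τ(σ(2)) = τ(0) = 6, τ(σ(3)) = τ(2) = 4, τ(σ(4)) = τ(6) = 1, τ(σ(5)) = τ(7) = 0, τ(σ(6)) = τ(4) = 8, τ(σ(7)) = τ(1) = 3, τ(σ(8)) = τ(3) = 7.
Hence στ = [5 2 6 4 1 0 8 3 7].

5 2 6 4 1 0 8 3 7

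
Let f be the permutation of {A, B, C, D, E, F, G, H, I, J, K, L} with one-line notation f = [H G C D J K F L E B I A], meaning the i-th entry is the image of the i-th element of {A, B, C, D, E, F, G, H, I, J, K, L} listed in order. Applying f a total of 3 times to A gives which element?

Tracing A → H → … returns to A after 3 steps, so A lies in a 3-cycle (A, H, L).
Powers repeat with period 3 on this cycle, and 3 mod 3 = 0, so f^3(A) = f^0(A).
So f^3(A) = A.

A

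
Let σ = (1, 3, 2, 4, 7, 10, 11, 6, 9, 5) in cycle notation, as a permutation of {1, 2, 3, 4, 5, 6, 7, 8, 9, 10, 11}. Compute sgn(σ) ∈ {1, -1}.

The cycle lengths are 10, 1.
A cycle is odd iff its length is even; σ has 1 even-length cycle, so sgn(σ) = (−1)^1 and σ is odd.

-1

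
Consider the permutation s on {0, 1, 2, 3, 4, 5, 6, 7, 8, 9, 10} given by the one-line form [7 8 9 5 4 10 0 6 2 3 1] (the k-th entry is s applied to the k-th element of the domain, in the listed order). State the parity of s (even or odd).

even

In disjoint-cycle form the cycle lengths are 7, 3, 1.
A cycle of length ℓ contributes ℓ−1 transpositions, so s is a product of 6 + 2 = 8 transpositions — even.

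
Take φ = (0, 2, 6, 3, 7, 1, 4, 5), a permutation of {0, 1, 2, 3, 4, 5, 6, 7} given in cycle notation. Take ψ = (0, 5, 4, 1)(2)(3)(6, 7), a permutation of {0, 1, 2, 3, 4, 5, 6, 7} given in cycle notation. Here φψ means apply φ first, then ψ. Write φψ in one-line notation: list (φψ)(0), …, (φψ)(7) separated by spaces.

(φψ)(x) = ψ(φ(x)). Computing each image: ψ(φ(0)) = ψ(2) = 2, ψ(φ(1)) = ψ(4) = 1, ψ(φ(2)) = ψ(6) = 7, ψ(φ(3)) = ψ(7) = 6, ψ(φ(4)) = ψ(5) = 4, ψ(φ(5)) = ψ(0) = 5, ψ(φ(6)) = ψ(3) = 3, ψ(φ(7)) = ψ(1) = 0.
Hence φψ = [2 1 7 6 4 5 3 0].

2 1 7 6 4 5 3 0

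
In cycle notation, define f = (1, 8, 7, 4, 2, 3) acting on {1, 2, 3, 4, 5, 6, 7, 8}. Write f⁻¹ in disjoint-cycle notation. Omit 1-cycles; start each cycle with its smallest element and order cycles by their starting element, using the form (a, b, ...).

(1, 3, 2, 4, 7, 8)

If f sends a → b within a cycle, f⁻¹ sends b → a; equivalently, reverse each cycle.
After reversing and putting each cycle's least element first, f⁻¹ = (1, 3, 2, 4, 7, 8).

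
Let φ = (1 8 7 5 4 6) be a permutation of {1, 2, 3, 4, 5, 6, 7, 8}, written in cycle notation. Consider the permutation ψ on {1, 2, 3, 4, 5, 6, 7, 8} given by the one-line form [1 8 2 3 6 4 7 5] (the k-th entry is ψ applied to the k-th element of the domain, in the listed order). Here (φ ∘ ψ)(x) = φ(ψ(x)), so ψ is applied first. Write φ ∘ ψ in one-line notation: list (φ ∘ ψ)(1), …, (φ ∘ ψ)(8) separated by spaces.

(φ ∘ ψ)(x) = φ(ψ(x)). Computing each image: φ(ψ(1)) = φ(1) = 8, φ(ψ(2)) = φ(8) = 7, φ(ψ(3)) = φ(2) = 2, φ(ψ(4)) = φ(3) = 3, φ(ψ(5)) = φ(6) = 1, φ(ψ(6)) = φ(4) = 6, φ(ψ(7)) = φ(7) = 5, φ(ψ(8)) = φ(5) = 4.
Hence φ ∘ ψ = [8 7 2 3 1 6 5 4].

8 7 2 3 1 6 5 4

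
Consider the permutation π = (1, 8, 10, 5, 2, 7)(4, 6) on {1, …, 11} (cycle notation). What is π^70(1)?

2

1 lies in the 6-cycle (1, 8, 10, 5, 2, 7).
On a 6-cycle, π^6 is the identity, so π^70 = π^4 there (70 ≡ 4 mod 6).
Advancing 4 steps from 1: 1 → 8 → 10 → 5 → 2.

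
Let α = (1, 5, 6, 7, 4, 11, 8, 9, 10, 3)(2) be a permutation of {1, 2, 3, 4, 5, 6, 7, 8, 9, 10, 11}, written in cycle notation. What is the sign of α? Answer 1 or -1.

-1

The cycle lengths are 10, 1.
A cycle of length ℓ contributes ℓ−1 transpositions, so α is a product of 9 transpositions — odd.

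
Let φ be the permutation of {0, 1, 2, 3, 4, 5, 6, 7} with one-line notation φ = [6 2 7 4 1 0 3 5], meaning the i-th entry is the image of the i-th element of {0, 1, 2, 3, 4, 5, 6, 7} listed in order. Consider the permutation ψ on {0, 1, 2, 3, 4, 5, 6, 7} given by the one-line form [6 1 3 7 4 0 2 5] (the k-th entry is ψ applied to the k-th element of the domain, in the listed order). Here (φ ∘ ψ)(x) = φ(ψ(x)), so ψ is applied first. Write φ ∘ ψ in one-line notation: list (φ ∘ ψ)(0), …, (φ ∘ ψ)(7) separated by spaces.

3 2 4 5 1 6 7 0

(φ ∘ ψ)(x) = φ(ψ(x)). Computing each image: φ(ψ(0)) = φ(6) = 3, φ(ψ(1)) = φ(1) = 2, φ(ψ(2)) = φ(3) = 4, φ(ψ(3)) = φ(7) = 5, φ(ψ(4)) = φ(4) = 1, φ(ψ(5)) = φ(0) = 6, φ(ψ(6)) = φ(2) = 7, φ(ψ(7)) = φ(5) = 0.
Hence φ ∘ ψ = [3 2 4 5 1 6 7 0].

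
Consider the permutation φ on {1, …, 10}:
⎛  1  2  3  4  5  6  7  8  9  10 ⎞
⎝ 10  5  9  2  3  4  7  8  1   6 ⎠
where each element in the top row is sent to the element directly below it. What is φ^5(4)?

1

Tracing 4 → 2 → … returns to 4 after 8 steps, so 4 lies in an 8-cycle (1, 10, 6, 4, 2, 5, 3, 9).
Stepping 5 places around the cycle: 4 → 2 → 5 → 3 → 9 → 1.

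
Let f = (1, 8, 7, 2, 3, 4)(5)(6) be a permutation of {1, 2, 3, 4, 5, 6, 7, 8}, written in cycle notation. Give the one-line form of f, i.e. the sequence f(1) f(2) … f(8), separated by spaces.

8 3 4 1 5 6 2 7

Reading each image from the cycles: 1→8, 2→3, 3→4, 4→1, 5→5, 6→6, 7→2, 8→7.
So the one-line form is 8 3 4 1 5 6 2 7.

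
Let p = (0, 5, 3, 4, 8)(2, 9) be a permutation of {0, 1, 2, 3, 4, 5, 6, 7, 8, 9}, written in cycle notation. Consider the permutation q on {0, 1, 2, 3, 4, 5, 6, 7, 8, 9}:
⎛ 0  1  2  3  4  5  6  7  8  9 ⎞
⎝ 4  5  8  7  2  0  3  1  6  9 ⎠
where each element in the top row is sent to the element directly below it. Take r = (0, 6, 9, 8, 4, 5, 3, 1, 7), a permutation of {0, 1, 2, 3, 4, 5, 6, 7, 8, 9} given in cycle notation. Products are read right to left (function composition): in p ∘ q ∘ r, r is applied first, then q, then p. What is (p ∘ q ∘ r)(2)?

(p ∘ q ∘ r)(2) = p(q(r(2))). r(2) = 2, then q(2) = 8, then p(8) = 0, so the result is 0.

0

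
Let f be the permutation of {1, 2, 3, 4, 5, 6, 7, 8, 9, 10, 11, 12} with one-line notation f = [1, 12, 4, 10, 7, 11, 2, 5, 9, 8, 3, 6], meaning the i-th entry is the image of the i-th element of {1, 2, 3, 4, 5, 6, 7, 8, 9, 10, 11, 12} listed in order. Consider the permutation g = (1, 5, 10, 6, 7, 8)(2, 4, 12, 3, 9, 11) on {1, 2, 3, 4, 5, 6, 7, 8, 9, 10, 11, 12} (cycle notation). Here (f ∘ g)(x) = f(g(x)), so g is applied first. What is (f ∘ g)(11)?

12

(f ∘ g)(11) = f(g(11)). g(11) = 2, then f(2) = 12. So (f ∘ g)(11) = 12.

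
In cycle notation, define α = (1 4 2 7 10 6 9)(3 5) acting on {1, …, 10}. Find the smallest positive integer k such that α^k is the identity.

14

The cycle type of α is (7, 2, 1).
The order is lcm(7, 2) = 14.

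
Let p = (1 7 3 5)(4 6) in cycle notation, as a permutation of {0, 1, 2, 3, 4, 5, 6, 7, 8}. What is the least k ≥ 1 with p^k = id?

The cycle type of p is (4, 2, 1, 1, 1).
Since disjoint cycles commute, ord(p) = lcm(4, 2) = 4.

4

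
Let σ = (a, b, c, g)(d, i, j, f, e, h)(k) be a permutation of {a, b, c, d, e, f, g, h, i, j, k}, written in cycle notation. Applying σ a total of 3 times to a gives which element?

a lies in the 4-cycle (a, b, c, g).
Advancing 3 steps from a: a → b → c → g.

g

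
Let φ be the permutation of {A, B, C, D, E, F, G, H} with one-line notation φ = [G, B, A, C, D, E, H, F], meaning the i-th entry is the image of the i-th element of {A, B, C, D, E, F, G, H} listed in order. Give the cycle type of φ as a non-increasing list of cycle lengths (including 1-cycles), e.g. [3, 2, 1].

The disjoint cycles are (A G H F E D C)(B), with lengths 7, 1 in non-increasing order.

[7, 1]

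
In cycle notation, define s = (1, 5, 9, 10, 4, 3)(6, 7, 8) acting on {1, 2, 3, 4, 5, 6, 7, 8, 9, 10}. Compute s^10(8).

6

8 lies in the 3-cycle (6, 7, 8).
Since the cycle has length 3, s^10 acts on it the same as s^1 (10 mod 3 = 1).
Stepping 1 place around the cycle: 8 → 6.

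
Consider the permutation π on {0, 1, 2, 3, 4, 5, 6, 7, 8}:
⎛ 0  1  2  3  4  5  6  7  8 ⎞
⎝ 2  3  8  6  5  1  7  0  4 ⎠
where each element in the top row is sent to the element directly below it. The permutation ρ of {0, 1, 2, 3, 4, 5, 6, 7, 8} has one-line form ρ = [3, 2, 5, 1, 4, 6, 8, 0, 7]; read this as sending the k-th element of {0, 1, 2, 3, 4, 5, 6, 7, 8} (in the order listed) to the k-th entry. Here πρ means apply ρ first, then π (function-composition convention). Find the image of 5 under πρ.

ρ(5) = 6, then π(6) = 7; composing gives (πρ)(5) = 7.

7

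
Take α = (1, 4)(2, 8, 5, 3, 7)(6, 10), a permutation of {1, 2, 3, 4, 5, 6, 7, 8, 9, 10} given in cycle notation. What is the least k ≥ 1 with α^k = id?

10

The cycle type of α is (5, 2, 2, 1).
The order of α is the least common multiple of its cycle lengths: lcm(5, 2, 2) = 10.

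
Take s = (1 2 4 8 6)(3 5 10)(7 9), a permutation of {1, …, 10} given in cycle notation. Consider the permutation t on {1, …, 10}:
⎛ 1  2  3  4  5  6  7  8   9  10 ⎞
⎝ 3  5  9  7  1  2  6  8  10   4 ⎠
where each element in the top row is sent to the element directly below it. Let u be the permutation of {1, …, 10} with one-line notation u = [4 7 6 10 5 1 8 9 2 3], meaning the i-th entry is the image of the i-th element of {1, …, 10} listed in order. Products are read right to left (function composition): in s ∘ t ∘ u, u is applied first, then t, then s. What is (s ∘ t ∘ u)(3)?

(s ∘ t ∘ u)(3) = s(t(u(3))). u(3) = 6, then t(6) = 2, then s(2) = 4, so the result is 4.

4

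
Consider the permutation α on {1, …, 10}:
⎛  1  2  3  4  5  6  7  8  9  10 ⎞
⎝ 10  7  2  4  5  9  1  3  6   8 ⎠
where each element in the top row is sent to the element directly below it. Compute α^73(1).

10

Tracing 1 → 10 → … returns to 1 after 6 steps, so 1 lies in a 6-cycle (1, 10, 8, 3, 2, 7).
On a 6-cycle, α^6 is the identity, so α^73 = α^1 there (73 ≡ 1 mod 6).
Advancing 1 step from 1: 1 → 10.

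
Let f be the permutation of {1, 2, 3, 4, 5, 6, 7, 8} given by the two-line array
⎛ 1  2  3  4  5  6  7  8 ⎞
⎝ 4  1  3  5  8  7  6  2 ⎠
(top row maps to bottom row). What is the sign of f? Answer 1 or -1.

-1

In disjoint-cycle form the cycle lengths are 5, 2, 1.
A cycle of length ℓ contributes ℓ−1 transpositions, so f is a product of 4 + 1 = 5 transpositions — odd.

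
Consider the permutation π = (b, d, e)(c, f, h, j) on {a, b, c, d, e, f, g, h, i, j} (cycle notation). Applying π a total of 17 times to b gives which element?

e

b lies in the 3-cycle (b, d, e).
Since the cycle has length 3, π^17 acts on it the same as π^2 (17 mod 3 = 2).
Advancing 2 steps from b: b → d → e.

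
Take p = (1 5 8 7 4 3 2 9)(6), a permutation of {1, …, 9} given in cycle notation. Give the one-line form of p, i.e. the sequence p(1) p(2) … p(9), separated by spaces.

5 9 2 3 8 6 4 7 1

Reading each image from the cycles: 1→5, 2→9, 3→2, 4→3, 5→8, 6→6, 7→4, 8→7, 9→1.
Listing these in domain order gives 5 9 2 3 8 6 4 7 1.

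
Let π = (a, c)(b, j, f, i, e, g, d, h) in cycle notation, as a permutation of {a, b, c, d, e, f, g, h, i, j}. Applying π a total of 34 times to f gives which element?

f lies in the 8-cycle (b, j, f, i, e, g, d, h).
Since the cycle has length 8, π^34 acts on it the same as π^2 (34 mod 8 = 2).
Stepping 2 places around the cycle: f → i → e.

e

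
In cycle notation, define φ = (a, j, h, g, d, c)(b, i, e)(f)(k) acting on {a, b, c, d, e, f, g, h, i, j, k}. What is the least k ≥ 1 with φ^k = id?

6

The cycle type of φ is (6, 3, 1, 1).
The order of φ is the least common multiple of its cycle lengths: lcm(6, 3) = 6.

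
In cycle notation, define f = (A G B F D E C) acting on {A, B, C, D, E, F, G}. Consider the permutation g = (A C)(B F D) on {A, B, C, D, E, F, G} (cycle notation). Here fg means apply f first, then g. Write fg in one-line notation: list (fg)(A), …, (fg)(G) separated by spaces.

(fg)(x) = g(f(x)). Computing each image: g(f(A)) = g(G) = G, g(f(B)) = g(F) = D, g(f(C)) = g(A) = C, g(f(D)) = g(E) = E, g(f(E)) = g(C) = A, g(f(F)) = g(D) = B, g(f(G)) = g(B) = F.
Hence fg = [G D C E A B F].

G D C E A B F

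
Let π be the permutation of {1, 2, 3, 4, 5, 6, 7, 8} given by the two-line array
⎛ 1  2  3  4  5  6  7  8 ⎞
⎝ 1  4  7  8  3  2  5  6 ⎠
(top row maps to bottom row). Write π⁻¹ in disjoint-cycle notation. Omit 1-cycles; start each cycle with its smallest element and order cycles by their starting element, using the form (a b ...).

(2 6 8 4)(3 5 7)

The cycle decomposition of π is (2 4 8 6)(3 7 5).
Reversing each cycle (and rotating so the smallest element leads) gives π⁻¹ = (2 6 8 4)(3 5 7).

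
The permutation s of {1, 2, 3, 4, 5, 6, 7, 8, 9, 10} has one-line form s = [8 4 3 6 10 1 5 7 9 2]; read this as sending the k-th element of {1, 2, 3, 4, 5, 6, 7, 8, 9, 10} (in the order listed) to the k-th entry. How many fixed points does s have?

The fixed points (elements with s(x) = x) are {3, 9}, so there are 2.

2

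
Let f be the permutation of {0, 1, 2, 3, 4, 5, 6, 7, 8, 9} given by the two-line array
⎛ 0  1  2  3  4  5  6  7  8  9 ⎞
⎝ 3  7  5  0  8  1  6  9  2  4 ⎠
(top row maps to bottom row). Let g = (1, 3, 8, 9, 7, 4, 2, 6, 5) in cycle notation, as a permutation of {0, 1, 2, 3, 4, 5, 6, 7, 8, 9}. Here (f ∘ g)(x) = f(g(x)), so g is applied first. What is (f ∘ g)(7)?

First apply g: g(7) = 4, then f(4) = 8. Thus (f ∘ g)(7) = 8.

8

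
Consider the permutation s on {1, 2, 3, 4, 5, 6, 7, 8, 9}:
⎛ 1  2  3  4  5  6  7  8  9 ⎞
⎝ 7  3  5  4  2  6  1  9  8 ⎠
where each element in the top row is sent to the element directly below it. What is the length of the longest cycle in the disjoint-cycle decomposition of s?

3

Decomposing into disjoint cycles gives (1 7)(2 3 5)(8 9); the longest has length 3.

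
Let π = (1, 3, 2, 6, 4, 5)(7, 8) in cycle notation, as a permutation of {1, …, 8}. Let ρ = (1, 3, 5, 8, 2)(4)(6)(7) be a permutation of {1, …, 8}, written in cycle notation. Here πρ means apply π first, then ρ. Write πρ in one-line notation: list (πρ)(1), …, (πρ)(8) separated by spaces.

Chase each element through π then ρ: 1 → 3 → 5; 2 → 6 → 6; 3 → 2 → 1; 4 → 5 → 8; 5 → 1 → 3; 6 → 4 → 4; 7 → 8 → 2; 8 → 7 → 7.
Collecting the images, πρ = [5 6 1 8 3 4 2 7].

5 6 1 8 3 4 2 7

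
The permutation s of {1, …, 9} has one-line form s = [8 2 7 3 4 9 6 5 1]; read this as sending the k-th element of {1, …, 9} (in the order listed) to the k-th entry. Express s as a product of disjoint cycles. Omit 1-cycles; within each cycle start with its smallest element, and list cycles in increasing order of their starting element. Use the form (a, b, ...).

Start at 1 and follow images: 1 → 8 → 5 → 4 → 3 → 7 → 6 → 9 → 1, giving the cycle (1, 8, 5, 4, 3, 7, 6, 9).
Repeating from the next unused element and collecting all non-trivial cycles gives (1, 8, 5, 4, 3, 7, 6, 9).

(1, 8, 5, 4, 3, 7, 6, 9)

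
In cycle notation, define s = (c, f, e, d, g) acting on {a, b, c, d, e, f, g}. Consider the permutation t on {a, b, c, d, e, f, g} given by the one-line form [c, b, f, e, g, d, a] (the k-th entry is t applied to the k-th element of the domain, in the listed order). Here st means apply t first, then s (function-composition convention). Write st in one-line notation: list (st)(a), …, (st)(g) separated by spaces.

f b e d c g a

(st)(x) = s(t(x)). Computing each image: s(t(a)) = s(c) = f, s(t(b)) = s(b) = b, s(t(c)) = s(f) = e, s(t(d)) = s(e) = d, s(t(e)) = s(g) = c, s(t(f)) = s(d) = g, s(t(g)) = s(a) = a.
Hence st = [f b e d c g a].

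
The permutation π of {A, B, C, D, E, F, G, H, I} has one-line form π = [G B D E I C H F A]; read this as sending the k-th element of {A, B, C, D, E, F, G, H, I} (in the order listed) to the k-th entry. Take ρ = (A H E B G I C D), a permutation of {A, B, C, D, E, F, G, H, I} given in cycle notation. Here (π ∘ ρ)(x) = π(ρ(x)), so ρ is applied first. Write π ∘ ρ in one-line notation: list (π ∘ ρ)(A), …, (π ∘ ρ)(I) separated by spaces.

F H E G B C A I D

Chase each element through ρ then π: A → H → F; B → G → H; C → D → E; D → A → G; E → B → B; F → F → C; G → I → A; H → E → I; I → C → D.
Collecting the images, π ∘ ρ = [F H E G B C A I D].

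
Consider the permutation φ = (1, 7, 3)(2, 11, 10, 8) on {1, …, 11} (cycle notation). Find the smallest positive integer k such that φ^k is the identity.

12

The disjoint cycles have lengths 4, 3, 1, 1, 1, 1.
Since disjoint cycles commute, ord(φ) = lcm(4, 3) = 12.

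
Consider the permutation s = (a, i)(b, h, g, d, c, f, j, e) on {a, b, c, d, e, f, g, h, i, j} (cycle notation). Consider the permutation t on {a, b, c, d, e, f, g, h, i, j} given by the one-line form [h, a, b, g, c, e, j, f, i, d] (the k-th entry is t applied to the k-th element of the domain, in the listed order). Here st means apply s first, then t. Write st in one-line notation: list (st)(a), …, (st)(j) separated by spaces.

For each element, apply s then t: a → i → i; b → h → f; c → f → e; d → c → b; e → b → a; f → j → d; g → d → g; h → g → j; i → a → h; j → e → c.
So st in one-line form is i f e b a d g j h c.

i f e b a d g j h c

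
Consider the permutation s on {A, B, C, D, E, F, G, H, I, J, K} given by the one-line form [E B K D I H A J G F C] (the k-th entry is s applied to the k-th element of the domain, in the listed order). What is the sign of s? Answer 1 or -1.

1

In disjoint-cycle form the cycle lengths are 4, 3, 2, 1, 1.
A cycle is odd iff its length is even; s has 2 even-length cycles, so sgn(s) = (−1)^2 and s is even.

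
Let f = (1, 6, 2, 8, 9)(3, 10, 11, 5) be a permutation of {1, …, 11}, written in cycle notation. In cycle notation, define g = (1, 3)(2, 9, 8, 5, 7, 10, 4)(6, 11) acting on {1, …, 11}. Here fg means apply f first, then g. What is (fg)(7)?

f(7) = 7, then g(7) = 10; composing gives (fg)(7) = 10.

10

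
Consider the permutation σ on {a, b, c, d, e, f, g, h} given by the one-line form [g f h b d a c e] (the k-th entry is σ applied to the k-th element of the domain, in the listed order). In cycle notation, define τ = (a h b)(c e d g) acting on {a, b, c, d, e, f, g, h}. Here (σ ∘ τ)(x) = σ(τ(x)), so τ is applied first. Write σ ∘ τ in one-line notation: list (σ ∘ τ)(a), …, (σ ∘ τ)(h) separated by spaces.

(σ ∘ τ)(x) = σ(τ(x)). Computing each image: σ(τ(a)) = σ(h) = e, σ(τ(b)) = σ(a) = g, σ(τ(c)) = σ(e) = d, σ(τ(d)) = σ(g) = c, σ(τ(e)) = σ(d) = b, σ(τ(f)) = σ(f) = a, σ(τ(g)) = σ(c) = h, σ(τ(h)) = σ(b) = f.
Hence σ ∘ τ = [e g d c b a h f].

e g d c b a h f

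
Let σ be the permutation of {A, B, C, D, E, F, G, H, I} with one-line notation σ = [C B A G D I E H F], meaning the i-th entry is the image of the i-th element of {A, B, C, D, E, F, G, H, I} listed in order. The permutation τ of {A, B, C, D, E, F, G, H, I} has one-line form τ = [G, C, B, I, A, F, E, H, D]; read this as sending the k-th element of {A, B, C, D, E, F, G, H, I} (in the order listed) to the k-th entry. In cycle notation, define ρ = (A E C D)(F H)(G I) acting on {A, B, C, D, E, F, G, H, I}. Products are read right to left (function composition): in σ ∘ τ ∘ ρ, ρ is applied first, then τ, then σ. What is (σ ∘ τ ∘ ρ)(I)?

(σ ∘ τ ∘ ρ)(I) = σ(τ(ρ(I))). ρ(I) = G, then τ(G) = E, then σ(E) = D, so the result is D.

D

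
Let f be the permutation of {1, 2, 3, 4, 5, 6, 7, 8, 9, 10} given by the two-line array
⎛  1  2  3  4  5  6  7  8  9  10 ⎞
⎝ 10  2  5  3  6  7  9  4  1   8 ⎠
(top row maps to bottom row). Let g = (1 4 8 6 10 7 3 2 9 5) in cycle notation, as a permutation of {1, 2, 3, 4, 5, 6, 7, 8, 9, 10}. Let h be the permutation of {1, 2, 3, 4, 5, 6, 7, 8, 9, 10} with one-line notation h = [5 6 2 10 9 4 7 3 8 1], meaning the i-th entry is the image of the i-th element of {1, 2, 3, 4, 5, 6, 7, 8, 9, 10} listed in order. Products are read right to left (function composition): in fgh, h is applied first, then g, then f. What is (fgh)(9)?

Apply the permutations in order: h(9) = 8, then g(8) = 6, then f(6) = 7. So (fgh)(9) = 7.

7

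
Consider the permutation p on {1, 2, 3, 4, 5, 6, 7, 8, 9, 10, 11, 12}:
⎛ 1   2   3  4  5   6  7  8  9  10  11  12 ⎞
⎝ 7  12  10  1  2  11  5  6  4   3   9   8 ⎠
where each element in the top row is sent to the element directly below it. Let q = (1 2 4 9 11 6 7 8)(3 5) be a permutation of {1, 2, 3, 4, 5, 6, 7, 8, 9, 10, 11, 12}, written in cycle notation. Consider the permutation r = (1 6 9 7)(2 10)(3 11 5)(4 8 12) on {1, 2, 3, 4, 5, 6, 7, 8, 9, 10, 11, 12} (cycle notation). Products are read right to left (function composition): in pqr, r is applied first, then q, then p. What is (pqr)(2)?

Apply the permutations in order: r(2) = 10, then q(10) = 10, then p(10) = 3. So (pqr)(2) = 3.

3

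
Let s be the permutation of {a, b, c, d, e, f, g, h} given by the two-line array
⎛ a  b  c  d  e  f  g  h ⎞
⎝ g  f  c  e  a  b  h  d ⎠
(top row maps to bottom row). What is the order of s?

The disjoint-cycle form of s has cycle lengths 5, 2, 1.
Since disjoint cycles commute, ord(s) = lcm(5, 2) = 10.

10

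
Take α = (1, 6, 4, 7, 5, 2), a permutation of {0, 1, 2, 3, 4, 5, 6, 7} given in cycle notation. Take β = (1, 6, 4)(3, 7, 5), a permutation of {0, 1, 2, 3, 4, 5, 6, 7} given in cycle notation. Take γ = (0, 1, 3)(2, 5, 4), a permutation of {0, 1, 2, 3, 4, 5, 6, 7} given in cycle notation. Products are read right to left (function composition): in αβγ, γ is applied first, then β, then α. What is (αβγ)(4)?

1

(αβγ)(4) = α(β(γ(4))). γ(4) = 2, then β(2) = 2, then α(2) = 1, so the result is 1.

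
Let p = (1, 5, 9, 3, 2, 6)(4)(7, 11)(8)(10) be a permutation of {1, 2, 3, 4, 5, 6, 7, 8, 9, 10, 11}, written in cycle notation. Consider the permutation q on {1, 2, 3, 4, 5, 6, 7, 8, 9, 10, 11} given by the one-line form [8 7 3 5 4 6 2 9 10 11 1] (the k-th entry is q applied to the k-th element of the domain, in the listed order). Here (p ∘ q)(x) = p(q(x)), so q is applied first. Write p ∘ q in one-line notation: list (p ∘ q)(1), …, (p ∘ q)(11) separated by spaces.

8 11 2 9 4 1 6 3 10 7 5

For each element, apply q then p: 1 → 8 → 8; 2 → 7 → 11; 3 → 3 → 2; 4 → 5 → 9; 5 → 4 → 4; 6 → 6 → 1; 7 → 2 → 6; 8 → 9 → 3; 9 → 10 → 10; 10 → 11 → 7; 11 → 1 → 5.
Collecting the images, p ∘ q = [8 11 2 9 4 1 6 3 10 7 5].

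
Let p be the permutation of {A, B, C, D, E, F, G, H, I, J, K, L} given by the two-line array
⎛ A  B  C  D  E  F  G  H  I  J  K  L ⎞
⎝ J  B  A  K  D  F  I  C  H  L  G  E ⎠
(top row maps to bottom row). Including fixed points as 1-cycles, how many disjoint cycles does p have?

3

The cycle decomposition is (A, J, L, E, D, K, G, I, H, C)(B)(F), which has 3 cycles (counting 1-cycles).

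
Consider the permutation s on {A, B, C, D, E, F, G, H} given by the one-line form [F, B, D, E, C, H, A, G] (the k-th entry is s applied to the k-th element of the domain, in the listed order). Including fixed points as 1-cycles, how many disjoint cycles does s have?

The cycle decomposition is (A F H G)(B)(C D E), which has 3 cycles (counting 1-cycles).

3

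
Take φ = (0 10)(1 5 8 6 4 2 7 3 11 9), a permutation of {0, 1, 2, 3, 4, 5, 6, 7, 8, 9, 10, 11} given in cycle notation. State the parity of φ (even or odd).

even

The cycle lengths are 10, 2.
A cycle of length ℓ contributes ℓ−1 transpositions, so φ is a product of 9 + 1 = 10 transpositions — even.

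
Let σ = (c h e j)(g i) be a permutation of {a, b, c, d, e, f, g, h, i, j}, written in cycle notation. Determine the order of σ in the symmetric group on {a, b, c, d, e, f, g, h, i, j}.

The cycle type of σ is (4, 2, 1, 1, 1, 1).
The order is lcm(4, 2) = 4.

4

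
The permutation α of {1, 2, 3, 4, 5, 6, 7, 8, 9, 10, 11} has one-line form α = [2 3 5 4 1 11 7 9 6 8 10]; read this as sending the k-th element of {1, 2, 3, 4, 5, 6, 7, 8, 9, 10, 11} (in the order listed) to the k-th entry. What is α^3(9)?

10

Tracing 9 → 6 → … returns to 9 after 5 steps, so 9 lies in a 5-cycle (6 11 10 8 9).
Advancing 3 steps from 9: 9 → 6 → 11 → 10.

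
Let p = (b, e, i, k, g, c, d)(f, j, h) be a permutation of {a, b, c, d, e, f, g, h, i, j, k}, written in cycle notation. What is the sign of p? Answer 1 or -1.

The cycle lengths are 7, 3, 1.
A cycle of length ℓ contributes ℓ−1 transpositions, so p is a product of 6 + 2 = 8 transpositions — even.

1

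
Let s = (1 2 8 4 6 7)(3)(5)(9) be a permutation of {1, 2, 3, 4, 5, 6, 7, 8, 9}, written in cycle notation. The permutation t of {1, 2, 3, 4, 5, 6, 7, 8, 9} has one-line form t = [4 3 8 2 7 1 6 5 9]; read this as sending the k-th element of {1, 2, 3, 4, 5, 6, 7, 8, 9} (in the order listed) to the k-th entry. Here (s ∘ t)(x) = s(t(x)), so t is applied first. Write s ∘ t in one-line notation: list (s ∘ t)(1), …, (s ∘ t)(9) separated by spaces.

Chase each element through t then s: 1 → 4 → 6; 2 → 3 → 3; 3 → 8 → 4; 4 → 2 → 8; 5 → 7 → 1; 6 → 1 → 2; 7 → 6 → 7; 8 → 5 → 5; 9 → 9 → 9.
Collecting the images, s ∘ t = [6 3 4 8 1 2 7 5 9].

6 3 4 8 1 2 7 5 9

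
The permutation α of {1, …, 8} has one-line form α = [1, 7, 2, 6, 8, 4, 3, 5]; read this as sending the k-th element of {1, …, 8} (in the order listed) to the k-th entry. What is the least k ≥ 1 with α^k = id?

6

Decomposing into disjoint cycles gives cycle lengths 3, 2, 2, 1.
The order of α is the least common multiple of its cycle lengths: lcm(3, 2, 2) = 6.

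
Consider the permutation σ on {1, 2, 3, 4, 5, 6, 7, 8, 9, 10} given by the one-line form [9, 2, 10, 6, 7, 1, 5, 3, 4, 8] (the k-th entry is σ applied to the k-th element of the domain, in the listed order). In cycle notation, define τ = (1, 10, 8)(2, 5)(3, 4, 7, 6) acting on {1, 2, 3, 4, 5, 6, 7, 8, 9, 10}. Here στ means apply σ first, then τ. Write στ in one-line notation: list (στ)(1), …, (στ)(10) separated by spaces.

(στ)(x) = τ(σ(x)). Computing each image: τ(σ(1)) = τ(9) = 9, τ(σ(2)) = τ(2) = 5, τ(σ(3)) = τ(10) = 8, τ(σ(4)) = τ(6) = 3, τ(σ(5)) = τ(7) = 6, τ(σ(6)) = τ(1) = 10, τ(σ(7)) = τ(5) = 2, τ(σ(8)) = τ(3) = 4, τ(σ(9)) = τ(4) = 7, τ(σ(10)) = τ(8) = 1.
Hence στ = [9 5 8 3 6 10 2 4 7 1].

9 5 8 3 6 10 2 4 7 1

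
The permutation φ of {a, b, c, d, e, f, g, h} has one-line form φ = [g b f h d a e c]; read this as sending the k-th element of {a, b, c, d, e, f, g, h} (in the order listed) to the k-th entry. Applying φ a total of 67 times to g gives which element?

c

Tracing g → e → … returns to g after 7 steps, so g lies in a 7-cycle (a g e d h c f).
Powers repeat with period 7 on this cycle, and 67 mod 7 = 4, so φ^67(g) = φ^4(g).
Stepping 4 places around the cycle: g → e → d → h → c.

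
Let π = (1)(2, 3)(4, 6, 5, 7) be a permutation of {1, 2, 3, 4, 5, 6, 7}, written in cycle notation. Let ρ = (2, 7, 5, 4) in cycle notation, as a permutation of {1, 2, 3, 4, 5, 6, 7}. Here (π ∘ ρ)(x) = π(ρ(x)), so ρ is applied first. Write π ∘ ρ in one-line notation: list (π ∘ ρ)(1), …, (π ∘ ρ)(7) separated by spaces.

1 4 2 3 6 5 7

For each element, apply ρ then π: 1 → 1 → 1; 2 → 7 → 4; 3 → 3 → 2; 4 → 2 → 3; 5 → 4 → 6; 6 → 6 → 5; 7 → 5 → 7.
So π ∘ ρ in one-line form is 1 4 2 3 6 5 7.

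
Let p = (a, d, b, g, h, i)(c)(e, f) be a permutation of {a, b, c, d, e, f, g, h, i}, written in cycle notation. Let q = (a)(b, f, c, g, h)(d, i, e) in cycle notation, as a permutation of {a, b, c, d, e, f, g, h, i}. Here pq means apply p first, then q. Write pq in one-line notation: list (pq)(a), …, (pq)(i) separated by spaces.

(pq)(x) = q(p(x)). Computing each image: q(p(a)) = q(d) = i, q(p(b)) = q(g) = h, q(p(c)) = q(c) = g, q(p(d)) = q(b) = f, q(p(e)) = q(f) = c, q(p(f)) = q(e) = d, q(p(g)) = q(h) = b, q(p(h)) = q(i) = e, q(p(i)) = q(a) = a.
Hence pq = [i h g f c d b e a].

i h g f c d b e a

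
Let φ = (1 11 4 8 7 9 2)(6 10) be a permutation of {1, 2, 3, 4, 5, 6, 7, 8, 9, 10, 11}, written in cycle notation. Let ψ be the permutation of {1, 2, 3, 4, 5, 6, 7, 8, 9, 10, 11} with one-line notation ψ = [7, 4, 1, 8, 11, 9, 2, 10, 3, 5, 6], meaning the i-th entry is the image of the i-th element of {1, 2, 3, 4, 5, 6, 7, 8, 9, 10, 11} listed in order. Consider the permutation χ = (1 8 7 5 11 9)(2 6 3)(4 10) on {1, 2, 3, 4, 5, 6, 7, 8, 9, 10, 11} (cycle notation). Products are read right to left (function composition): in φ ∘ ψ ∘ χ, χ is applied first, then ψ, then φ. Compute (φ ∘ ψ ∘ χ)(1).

(φ ∘ ψ ∘ χ)(1) = φ(ψ(χ(1))). χ(1) = 8, then ψ(8) = 10, then φ(10) = 6, so the result is 6.

6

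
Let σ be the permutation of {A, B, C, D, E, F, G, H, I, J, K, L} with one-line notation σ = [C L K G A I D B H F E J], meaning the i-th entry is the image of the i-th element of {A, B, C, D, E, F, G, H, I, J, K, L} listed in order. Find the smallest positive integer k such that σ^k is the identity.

12

Decomposing into disjoint cycles gives cycle lengths 6, 4, 2.
The order of σ is the least common multiple of its cycle lengths: lcm(6, 4, 2) = 12.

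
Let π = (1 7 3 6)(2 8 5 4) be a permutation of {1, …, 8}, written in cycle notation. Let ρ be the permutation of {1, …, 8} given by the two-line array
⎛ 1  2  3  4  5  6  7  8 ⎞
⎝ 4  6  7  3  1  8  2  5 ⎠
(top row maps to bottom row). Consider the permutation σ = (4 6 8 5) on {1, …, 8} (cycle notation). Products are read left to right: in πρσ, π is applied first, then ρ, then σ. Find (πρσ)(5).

3

Chase 5: π(5) = 4; ρ(4) = 3; σ(3) = 3. Hence (πρσ)(5) = 3.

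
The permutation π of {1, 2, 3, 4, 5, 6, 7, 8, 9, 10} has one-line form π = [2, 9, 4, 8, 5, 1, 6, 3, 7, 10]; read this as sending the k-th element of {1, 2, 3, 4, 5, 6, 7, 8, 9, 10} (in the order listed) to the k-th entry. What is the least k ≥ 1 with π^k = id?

Decomposing into disjoint cycles gives cycle lengths 5, 3, 1, 1.
The order of π is the least common multiple of its cycle lengths: lcm(5, 3) = 15.

15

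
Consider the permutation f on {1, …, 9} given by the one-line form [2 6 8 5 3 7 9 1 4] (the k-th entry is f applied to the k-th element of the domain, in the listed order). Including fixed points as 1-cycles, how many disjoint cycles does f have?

1

The cycle decomposition is (1, 2, 6, 7, 9, 4, 5, 3, 8), which has 1 cycle (counting 1-cycles).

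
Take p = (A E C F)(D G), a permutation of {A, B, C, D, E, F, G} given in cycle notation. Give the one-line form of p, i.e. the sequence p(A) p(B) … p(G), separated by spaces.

E B F G C A D

Each element maps to the next entry in its cycle (wrapping to the front): A→E, B→B, C→F, D→G, E→C, F→A, G→D.
So the one-line form is E B F G C A D.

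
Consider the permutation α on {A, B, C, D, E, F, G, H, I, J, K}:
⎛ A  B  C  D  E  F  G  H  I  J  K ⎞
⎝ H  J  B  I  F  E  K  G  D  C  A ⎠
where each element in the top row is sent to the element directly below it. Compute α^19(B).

J

Tracing B → J → … returns to B after 3 steps, so B lies in a 3-cycle (B, J, C).
Since the cycle has length 3, α^19 acts on it the same as α^1 (19 mod 3 = 1).
Advancing 1 step from B: B → J.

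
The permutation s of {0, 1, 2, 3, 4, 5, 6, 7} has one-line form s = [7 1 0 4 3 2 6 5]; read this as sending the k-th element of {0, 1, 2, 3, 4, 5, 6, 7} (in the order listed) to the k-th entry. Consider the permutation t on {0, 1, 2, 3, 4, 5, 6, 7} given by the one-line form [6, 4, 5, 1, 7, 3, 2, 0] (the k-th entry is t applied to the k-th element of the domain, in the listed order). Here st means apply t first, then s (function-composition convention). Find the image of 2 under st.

2

First apply t: t(2) = 5, then s(5) = 2. Thus (st)(2) = 2.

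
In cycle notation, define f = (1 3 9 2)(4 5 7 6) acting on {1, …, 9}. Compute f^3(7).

7 lies in the 4-cycle (4 5 7 6).
Stepping 3 places around the cycle: 7 → 6 → 4 → 5.

5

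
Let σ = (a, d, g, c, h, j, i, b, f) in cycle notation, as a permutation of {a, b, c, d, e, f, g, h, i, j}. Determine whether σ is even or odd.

even

The cycle lengths are 9, 1.
A cycle of length ℓ contributes ℓ−1 transpositions, so σ is a product of 8 transpositions — even.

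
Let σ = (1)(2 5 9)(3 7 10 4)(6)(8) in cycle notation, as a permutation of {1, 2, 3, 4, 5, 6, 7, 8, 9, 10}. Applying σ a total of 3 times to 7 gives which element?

7 lies in the 4-cycle (3 7 10 4).
Stepping 3 places around the cycle: 7 → 10 → 4 → 3.

3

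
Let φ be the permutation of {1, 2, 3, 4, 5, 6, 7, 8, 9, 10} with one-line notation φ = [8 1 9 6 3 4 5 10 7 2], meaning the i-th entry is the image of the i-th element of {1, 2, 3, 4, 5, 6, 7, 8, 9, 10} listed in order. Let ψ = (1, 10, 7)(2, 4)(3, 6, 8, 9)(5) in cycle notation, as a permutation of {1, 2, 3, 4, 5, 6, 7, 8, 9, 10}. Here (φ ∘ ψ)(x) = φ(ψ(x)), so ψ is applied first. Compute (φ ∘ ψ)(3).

4

First apply ψ: ψ(3) = 6, then φ(6) = 4. Thus (φ ∘ ψ)(3) = 4.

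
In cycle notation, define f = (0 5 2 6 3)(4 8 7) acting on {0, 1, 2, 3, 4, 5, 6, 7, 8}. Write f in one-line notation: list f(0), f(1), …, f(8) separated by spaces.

5 1 6 0 8 2 3 4 7

Image by image: 0↦5, 1↦1, 2↦6, 3↦0, 4↦8, 5↦2, 6↦3, 7↦4, 8↦7.
Listing these in domain order gives 5 1 6 0 8 2 3 4 7.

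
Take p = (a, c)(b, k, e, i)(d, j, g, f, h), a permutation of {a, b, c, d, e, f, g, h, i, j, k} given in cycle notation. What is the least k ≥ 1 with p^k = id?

The cycle type of p is (5, 4, 2).
The order is lcm(5, 4, 2) = 20.

20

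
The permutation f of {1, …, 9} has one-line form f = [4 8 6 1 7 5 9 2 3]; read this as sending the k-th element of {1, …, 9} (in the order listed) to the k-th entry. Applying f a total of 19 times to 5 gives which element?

6

Tracing 5 → 7 → … returns to 5 after 5 steps, so 5 lies in a 5-cycle (3, 6, 5, 7, 9).
Since the cycle has length 5, f^19 acts on it the same as f^4 (19 mod 5 = 4).
Advancing 4 steps from 5: 5 → 7 → 9 → 3 → 6.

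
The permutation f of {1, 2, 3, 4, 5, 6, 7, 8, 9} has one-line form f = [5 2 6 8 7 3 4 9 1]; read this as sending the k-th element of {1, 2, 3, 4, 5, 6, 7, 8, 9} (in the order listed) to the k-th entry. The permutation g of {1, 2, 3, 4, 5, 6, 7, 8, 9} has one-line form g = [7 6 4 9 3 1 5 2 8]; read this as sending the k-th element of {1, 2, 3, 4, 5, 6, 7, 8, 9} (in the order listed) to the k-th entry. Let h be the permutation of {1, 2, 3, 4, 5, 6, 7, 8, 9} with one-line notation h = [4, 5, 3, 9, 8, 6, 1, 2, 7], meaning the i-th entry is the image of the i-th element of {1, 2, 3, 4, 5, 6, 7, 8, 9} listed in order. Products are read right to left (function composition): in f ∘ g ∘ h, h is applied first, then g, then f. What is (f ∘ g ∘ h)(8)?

3

Apply the permutations in order: h(8) = 2, then g(2) = 6, then f(6) = 3. So (f ∘ g ∘ h)(8) = 3.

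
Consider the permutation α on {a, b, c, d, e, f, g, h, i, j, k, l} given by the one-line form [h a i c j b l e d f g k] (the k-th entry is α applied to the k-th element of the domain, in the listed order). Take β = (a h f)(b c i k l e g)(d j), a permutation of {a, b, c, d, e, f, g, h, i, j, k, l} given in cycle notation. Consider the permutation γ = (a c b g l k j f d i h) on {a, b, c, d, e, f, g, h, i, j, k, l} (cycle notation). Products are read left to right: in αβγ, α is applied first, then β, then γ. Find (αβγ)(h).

Apply the permutations in order: α(h) = e, then β(e) = g, then γ(g) = l. So (αβγ)(h) = l.

l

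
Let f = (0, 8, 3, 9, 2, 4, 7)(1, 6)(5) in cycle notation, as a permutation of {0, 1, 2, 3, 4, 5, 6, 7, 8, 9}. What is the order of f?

14

The disjoint cycles have lengths 7, 2, 1.
Since disjoint cycles commute, ord(f) = lcm(7, 2) = 14.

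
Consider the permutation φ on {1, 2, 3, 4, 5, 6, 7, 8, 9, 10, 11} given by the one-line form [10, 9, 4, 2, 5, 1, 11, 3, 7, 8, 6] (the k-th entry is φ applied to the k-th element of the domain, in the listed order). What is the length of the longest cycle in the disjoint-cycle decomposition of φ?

Decomposing into disjoint cycles gives (1, 10, 8, 3, 4, 2, 9, 7, 11, 6); the longest has length 10.

10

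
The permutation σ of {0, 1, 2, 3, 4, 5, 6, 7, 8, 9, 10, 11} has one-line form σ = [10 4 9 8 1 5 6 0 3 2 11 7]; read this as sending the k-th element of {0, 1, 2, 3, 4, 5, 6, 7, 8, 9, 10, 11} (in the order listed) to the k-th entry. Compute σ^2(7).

Tracing 7 → 0 → … returns to 7 after 4 steps, so 7 lies in a 4-cycle (0, 10, 11, 7).
Advancing 2 steps from 7: 7 → 0 → 10.

10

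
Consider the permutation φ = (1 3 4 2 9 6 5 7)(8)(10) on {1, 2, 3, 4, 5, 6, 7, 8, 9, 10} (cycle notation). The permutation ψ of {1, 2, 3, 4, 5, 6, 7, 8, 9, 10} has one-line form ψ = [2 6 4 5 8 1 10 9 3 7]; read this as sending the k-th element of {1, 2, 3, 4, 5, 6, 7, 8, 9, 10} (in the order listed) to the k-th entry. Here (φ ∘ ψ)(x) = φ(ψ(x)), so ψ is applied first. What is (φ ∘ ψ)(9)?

4

ψ(9) = 3, then φ(3) = 4; composing gives (φ ∘ ψ)(9) = 4.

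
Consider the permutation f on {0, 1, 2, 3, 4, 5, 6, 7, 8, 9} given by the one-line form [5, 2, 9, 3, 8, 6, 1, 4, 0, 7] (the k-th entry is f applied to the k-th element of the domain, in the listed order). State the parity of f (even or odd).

even

In disjoint-cycle form the cycle lengths are 9, 1.
A cycle is odd iff its length is even; f has 0 even-length cycles, so sgn(f) = (−1)^0 and f is even.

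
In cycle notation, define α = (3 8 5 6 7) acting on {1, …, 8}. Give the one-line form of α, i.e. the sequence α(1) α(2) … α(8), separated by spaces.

Each element maps to the next entry in its cycle (wrapping to the front): 1↦1, 2↦2, 3↦8, 4↦4, 5↦6, 6↦7, 7↦3, 8↦5.
So the one-line form is 1 2 8 4 6 7 3 5.

1 2 8 4 6 7 3 5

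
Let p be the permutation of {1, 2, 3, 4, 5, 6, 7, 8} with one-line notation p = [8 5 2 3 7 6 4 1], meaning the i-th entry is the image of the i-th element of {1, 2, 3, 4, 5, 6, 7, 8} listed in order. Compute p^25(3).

Tracing 3 → 2 → … returns to 3 after 5 steps, so 3 lies in a 5-cycle (2, 5, 7, 4, 3).
Powers repeat with period 5 on this cycle, and 25 mod 5 = 0, so p^25(3) = p^0(3).
So p^25(3) = 3.

3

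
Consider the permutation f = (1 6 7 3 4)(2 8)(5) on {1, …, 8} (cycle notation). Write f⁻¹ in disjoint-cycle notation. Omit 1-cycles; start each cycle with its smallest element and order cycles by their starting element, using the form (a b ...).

The inverse reverses each cycle.
After reversing and putting each cycle's least element first, f⁻¹ = (1 4 3 7 6)(2 8).

(1 4 3 7 6)(2 8)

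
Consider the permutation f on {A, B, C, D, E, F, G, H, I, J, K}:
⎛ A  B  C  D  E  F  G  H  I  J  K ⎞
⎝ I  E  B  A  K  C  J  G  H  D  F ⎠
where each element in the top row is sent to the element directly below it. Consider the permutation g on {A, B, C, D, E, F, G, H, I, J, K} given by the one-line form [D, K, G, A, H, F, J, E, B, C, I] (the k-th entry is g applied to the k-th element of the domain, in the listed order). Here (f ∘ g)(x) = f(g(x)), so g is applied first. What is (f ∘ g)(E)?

G

g(E) = H, then f(H) = G; composing gives (f ∘ g)(E) = G.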